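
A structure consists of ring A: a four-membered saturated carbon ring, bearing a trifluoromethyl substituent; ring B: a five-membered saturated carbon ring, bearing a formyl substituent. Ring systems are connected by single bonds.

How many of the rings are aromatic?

0

Ring A has only sp³ atoms, so it is not fully conjugated — not aromatic (cyclobutane).
Ring B has only sp³ atoms, so it is not fully conjugated — not aromatic (cyclopentane).
No ring is aromatic. Total: 0.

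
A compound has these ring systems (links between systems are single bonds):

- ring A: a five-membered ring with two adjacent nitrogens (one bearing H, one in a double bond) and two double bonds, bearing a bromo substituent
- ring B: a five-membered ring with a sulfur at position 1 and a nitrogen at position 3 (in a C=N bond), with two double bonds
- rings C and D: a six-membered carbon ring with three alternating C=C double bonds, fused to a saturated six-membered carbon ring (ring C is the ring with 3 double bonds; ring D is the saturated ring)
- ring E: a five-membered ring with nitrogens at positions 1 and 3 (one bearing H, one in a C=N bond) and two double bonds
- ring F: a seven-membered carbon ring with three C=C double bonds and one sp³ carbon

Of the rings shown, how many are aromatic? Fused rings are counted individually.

Ring A is fully conjugated (every ring atom contributes a p orbital); 2 ring double bonds (4 π electrons) plus a heteroatom lone pair (2) give 6 π electrons. 6 = 4(1)+2, so ring A is aromatic (pyrazole).
Ring B is fully conjugated (every ring atom contributes a p orbital); 2 ring double bonds (4 π electrons) plus a heteroatom lone pair (2) give 6 π electrons. That satisfies 4n+2 with n=1, so ring B is aromatic (thiazole).
Ring C is planar and fully conjugated; 3 ring double bonds give 6 π electrons. Since 6 = 4n+2 (n=1), ring C is aromatic (benzene ring).
Ring D has four sp³ carbons, so it is not fully conjugated — not aromatic (cyclohexane ring).
Ring E is planar and fully conjugated; 2 ring double bonds (4 π electrons) plus a heteroatom lone pair (2) give 6 π electrons. 6 = 4(1)+2, so ring E is aromatic (imidazole).
Ring F has one sp³ carbon, so it is not fully conjugated — not aromatic (cycloheptatriene).
Aromatic: A, B, C, E. Total: 4.

4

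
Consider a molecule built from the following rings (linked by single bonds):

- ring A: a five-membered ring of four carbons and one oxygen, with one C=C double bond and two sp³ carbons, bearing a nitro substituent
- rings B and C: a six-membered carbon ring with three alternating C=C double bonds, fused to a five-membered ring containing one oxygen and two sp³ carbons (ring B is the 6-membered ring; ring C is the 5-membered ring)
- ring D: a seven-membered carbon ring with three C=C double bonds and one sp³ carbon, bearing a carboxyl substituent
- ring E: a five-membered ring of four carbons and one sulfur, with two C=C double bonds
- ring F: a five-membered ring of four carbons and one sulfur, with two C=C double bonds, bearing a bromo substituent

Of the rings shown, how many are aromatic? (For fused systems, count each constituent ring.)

3

Ring A has two sp³ carbons, so it is not fully conjugated — not aromatic (2,3-dihydrofuran).
Ring B has a continuous p-orbital overlap around the ring; 3 ring double bonds give 6 π electrons. Since 6 = 4n+2 (n=1), ring B is aromatic (benzene ring).
Ring C has two sp³ carbons, so it is not fully conjugated — not aromatic (oxolane ring).
Ring D has one sp³ carbon, so it is not fully conjugated — not aromatic (cycloheptatriene).
Ring E is fully conjugated (every ring atom contributes a p orbital); 2 ring double bonds (4 π electrons) plus a heteroatom lone pair (2) give 6 π electrons. 6 = 4(1)+2, so ring E is aromatic (thiophene).
Ring F is planar and fully conjugated; 2 ring double bonds (4 π electrons) plus a heteroatom lone pair (2) give 6 π electrons. 6 = 4(1)+2, so ring F is aromatic (thiophene).
Aromatic: B, E, F. Total: 3.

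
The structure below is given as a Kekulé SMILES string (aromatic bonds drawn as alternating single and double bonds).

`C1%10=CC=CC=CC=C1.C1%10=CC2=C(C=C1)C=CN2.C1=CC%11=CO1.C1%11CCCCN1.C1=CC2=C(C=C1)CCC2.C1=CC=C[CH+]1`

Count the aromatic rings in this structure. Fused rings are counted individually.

4

The SMILES encodes an eight-membered carbon ring with four alternating C=C double bonds; a six-membered carbon ring with three alternating C=C double bonds, fused to a five-membered ring containing one N–H nitrogen and two C=C double bonds; a five-membered ring of four carbons and one oxygen, with two C=C double bonds; a six-membered saturated ring of five carbons and one N–H nitrogen; a six-membered carbon ring with three alternating C=C double bonds, fused to a saturated five-membered carbon ring; a five-membered all-carbon ring bearing a positive charge on one carbon, with two C=C double bonds.
The 8-membered ring has only sp² ring atoms; a planar conformation would have a fully conjugated π system of 8 electrons. But 8 = 4(2), which is 4n not 4n+2, so it is not aromatic (cyclooctatetraene) — cyclooctatetraene distorts into a non-planar tub to avoid antiaromaticity.
The fused 6/5-membered bicyclic (with one N–H) is a single π system with 9 sp² atoms and 10 π electrons from ring double bonds plus a heteroatom lone pair. 10 = 4(2)+2, so the system is aromatic and both rings count as aromatic (indole).
The 5-membered ring with one oxygen is planar and fully conjugated; 2 ring double bonds (4 π electrons) plus a heteroatom lone pair (2) give 6 π electrons. That satisfies 4n+2 with n=1, so it is aromatic (furan).
The 6-membered ring with one N–H has only sp³ atoms, so it is not fully conjugated — not aromatic (piperidine).
The 6-membered ring has a continuous p-orbital overlap around the ring; 3 ring double bonds give 6 π electrons. 6 = 4(1)+2, so it is aromatic (benzene ring).
The 5-membered ring has three sp³ carbons, so it is not fully conjugated — not aromatic (cyclopentane ring).
The second 5-membered ring has only sp² ring atoms; a planar conformation would have a fully conjugated π system of 4 electrons. But 4 = 4(1), which is 4n not 4n+2, so it is not aromatic (cyclopentadienyl cation).
4 of the 8 rings are aromatic. Total: 4.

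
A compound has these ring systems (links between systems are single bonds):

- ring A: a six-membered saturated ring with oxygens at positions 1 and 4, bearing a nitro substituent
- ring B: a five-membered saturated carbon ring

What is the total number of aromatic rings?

Ring A has only sp³ atoms, so it is not fully conjugated — not aromatic (1,4-dioxane).
Ring B has only sp³ atoms, so it is not fully conjugated — not aromatic (cyclopentane).
No ring is aromatic. Total: 0.

0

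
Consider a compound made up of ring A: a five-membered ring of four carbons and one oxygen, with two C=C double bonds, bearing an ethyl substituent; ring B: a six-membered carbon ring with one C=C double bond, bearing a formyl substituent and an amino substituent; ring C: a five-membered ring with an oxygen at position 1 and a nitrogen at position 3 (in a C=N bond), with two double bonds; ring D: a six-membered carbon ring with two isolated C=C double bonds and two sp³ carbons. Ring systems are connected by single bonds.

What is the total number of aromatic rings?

Ring A is planar and fully conjugated; 2 ring double bonds (4 π electrons) plus a heteroatom lone pair (2) give 6 π electrons. That satisfies 4n+2 with n=1, so ring A is aromatic (furan).
Ring B has four sp³ carbons, so it is not fully conjugated — not aromatic (cyclohexene).
Ring C has a continuous p-orbital overlap around the ring; 2 ring double bonds (4 π electrons) plus a heteroatom lone pair (2) give 6 π electrons. That satisfies 4n+2 with n=1, so ring C is aromatic (oxazole).
Ring D has two sp³ carbons, so it is not fully conjugated — not aromatic (1,4-cyclohexadiene).
Aromatic: A, C. Total: 2.

2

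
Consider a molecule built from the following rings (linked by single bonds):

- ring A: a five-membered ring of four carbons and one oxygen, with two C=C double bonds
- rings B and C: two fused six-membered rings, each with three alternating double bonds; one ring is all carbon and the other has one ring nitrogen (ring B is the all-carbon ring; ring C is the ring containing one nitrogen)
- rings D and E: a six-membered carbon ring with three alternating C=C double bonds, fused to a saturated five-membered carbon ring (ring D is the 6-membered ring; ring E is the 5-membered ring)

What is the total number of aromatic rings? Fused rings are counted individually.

4

Ring A is planar and fully conjugated; 2 ring double bonds (4 π electrons) plus a heteroatom lone pair (2) give 6 π electrons. 6 = 4(1)+2, so ring A is aromatic (furan).
Rings B and C form a fused bicyclic system (with one nitrogen) with 10 sp² atoms and 10 π electrons from ring double bonds. 10 = 4(2)+2, so the system is aromatic and both rings count as aromatic (quinoline).
Ring D has a continuous p-orbital overlap around the ring; 3 ring double bonds give 6 π electrons. Since 6 = 4n+2 (n=1), ring D is aromatic (benzene ring).
Ring E has three sp³ carbons, so it is not fully conjugated — not aromatic (cyclopentane ring).
Aromatic: A, B, C, D. Total: 4.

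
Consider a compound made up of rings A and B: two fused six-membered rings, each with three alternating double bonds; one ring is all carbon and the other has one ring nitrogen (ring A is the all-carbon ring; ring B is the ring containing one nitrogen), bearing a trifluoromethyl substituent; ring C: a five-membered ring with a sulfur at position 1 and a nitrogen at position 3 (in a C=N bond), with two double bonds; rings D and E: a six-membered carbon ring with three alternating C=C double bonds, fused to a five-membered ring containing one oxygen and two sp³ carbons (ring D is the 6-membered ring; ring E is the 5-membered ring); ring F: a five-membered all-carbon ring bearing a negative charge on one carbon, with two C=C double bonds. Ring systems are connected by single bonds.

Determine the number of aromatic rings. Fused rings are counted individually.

Rings A and B form a fused bicyclic system (with one nitrogen) with 10 sp² atoms and 10 π electrons from ring double bonds. 10 = 4(2)+2, so the system is aromatic and both rings count as aromatic (quinoline).
Ring C is fully conjugated (every ring atom contributes a p orbital); 2 ring double bonds (4 π electrons) plus a heteroatom lone pair (2) give 6 π electrons. Since 6 = 4n+2 (n=1), ring C is aromatic (thiazole).
Ring D has a continuous p-orbital overlap around the ring; 3 ring double bonds give 6 π electrons. That satisfies 4n+2 with n=1, so ring D is aromatic (benzene ring).
Ring E has two sp³ carbons, so it is not fully conjugated — not aromatic (oxolane ring).
Ring F is fully conjugated (every ring atom contributes a p orbital); 2 ring double bonds (4 π electrons) plus the carbanion lone pair (2) give 6 π electrons. That satisfies 4n+2 with n=1, so ring F is aromatic (cyclopentadienyl anion).
Aromatic: A, B, C, D, F. Total: 5.

5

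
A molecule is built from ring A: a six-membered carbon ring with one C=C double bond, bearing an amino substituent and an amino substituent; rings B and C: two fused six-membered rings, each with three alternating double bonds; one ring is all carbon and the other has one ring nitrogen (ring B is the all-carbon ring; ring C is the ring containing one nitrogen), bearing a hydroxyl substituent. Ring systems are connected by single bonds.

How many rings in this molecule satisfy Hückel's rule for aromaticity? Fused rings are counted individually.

Ring A has four sp³ carbons, so it is not fully conjugated — not aromatic (cyclohexene).
Rings B and C form a fused bicyclic system (with one nitrogen) with 10 sp² atoms and 10 π electrons from ring double bonds. 10 = 4(2)+2, so the system is aromatic and both rings count as aromatic (quinoline).
Aromatic: B, C. Total: 2.

2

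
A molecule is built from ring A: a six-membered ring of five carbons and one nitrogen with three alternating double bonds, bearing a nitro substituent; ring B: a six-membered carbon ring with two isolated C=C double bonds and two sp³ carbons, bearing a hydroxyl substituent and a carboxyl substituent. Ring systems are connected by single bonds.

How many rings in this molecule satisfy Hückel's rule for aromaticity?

Ring A has a continuous p-orbital overlap around the ring; 3 ring double bonds give 6 π electrons. Since 6 = 4n+2 (n=1), ring A is aromatic (pyridine).
Ring B has two sp³ carbons, so it is not fully conjugated — not aromatic (1,4-cyclohexadiene).
Aromatic: A. Total: 1.

1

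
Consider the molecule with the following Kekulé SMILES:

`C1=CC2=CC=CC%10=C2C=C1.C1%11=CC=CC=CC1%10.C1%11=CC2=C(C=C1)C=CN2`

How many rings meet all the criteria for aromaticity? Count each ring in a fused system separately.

4

The SMILES encodes two fused six-membered carbon rings, each with three alternating C=C double bonds; a seven-membered carbon ring with three C=C double bonds and one sp³ carbon; a six-membered carbon ring with three alternating C=C double bonds, fused to a five-membered ring containing one N–H nitrogen and two C=C double bonds.
The fused 6/6-membered bicyclic is a single π system with 10 sp² atoms and 10 π electrons from ring double bonds. 10 = 4(2)+2, so the system is aromatic and both rings count as aromatic (naphthalene).
The 7-membered ring has one sp³ carbon, so it is not fully conjugated — not aromatic (cycloheptatriene).
The fused 6/5-membered bicyclic (with one N–H) is a single π system with 9 sp² atoms and 10 π electrons from ring double bonds plus a heteroatom lone pair. 10 = 4(2)+2, so the system is aromatic and both rings count as aromatic (indole).
4 of the 5 rings are aromatic. Total: 4.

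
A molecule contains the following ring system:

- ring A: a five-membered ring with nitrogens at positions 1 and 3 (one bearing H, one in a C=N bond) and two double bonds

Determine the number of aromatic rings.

Ring A is planar and fully conjugated; 2 ring double bonds (4 π electrons) plus a heteroatom lone pair (2) give 6 π electrons. That satisfies 4n+2 with n=1, so ring A is aromatic (imidazole).

1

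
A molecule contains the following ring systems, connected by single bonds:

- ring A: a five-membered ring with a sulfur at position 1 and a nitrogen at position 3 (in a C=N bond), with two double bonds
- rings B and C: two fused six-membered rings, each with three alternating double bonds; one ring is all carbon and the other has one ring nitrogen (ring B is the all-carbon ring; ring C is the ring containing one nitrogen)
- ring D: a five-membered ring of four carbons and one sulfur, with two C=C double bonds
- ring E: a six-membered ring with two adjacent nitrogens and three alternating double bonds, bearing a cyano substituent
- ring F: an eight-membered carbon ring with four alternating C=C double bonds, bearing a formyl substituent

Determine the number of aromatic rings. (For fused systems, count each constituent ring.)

5

Ring A has a continuous p-orbital overlap around the ring; 2 ring double bonds (4 π electrons) plus a heteroatom lone pair (2) give 6 π electrons. 6 = 4(1)+2, so ring A is aromatic (thiazole).
Rings B and C form a fused bicyclic system (with one nitrogen) with 10 sp² atoms and 10 π electrons from ring double bonds. 10 = 4(2)+2, so the system is aromatic and both rings count as aromatic (quinoline).
Ring D has a continuous p-orbital overlap around the ring; 2 ring double bonds (4 π electrons) plus a heteroatom lone pair (2) give 6 π electrons. 6 = 4(1)+2, so ring D is aromatic (thiophene).
Ring E is planar and fully conjugated; 3 ring double bonds give 6 π electrons. That satisfies 4n+2 with n=1, so ring E is aromatic (pyridazine).
Ring F has only sp² ring atoms; a planar conformation would have a fully conjugated π system of 8 electrons. But 8 = 4(2), which is 4n not 4n+2, so ring F is not aromatic (cyclooctatetraene) — cyclooctatetraene distorts into a non-planar tub to avoid antiaromaticity.
Aromatic: A, B, C, D, E. Total: 5.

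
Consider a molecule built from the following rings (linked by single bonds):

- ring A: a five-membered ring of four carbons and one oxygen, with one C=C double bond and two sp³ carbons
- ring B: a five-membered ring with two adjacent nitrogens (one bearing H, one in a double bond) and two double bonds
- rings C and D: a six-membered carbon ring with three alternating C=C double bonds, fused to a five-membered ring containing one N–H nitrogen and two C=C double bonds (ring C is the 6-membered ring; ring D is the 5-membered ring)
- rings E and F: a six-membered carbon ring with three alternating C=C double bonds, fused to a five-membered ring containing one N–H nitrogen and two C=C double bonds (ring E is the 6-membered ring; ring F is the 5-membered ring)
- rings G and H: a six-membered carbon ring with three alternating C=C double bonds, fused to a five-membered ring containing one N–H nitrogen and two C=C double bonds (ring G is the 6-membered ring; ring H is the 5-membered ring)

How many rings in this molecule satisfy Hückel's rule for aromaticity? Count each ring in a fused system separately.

7

Ring A has two sp³ carbons, so it is not fully conjugated — not aromatic (2,3-dihydrofuran).
Ring B is fully conjugated (every ring atom contributes a p orbital); 2 ring double bonds (4 π electrons) plus a heteroatom lone pair (2) give 6 π electrons. 6 = 4(1)+2, so ring B is aromatic (pyrazole).
Rings C and D form a fused bicyclic system (with one N–H) with 9 sp² atoms and 10 π electrons from ring double bonds plus a heteroatom lone pair. 10 = 4(2)+2, so the system is aromatic and both rings count as aromatic (indole).
Rings E and F form a fused bicyclic system (with one N–H) with 9 sp² atoms and 10 π electrons from ring double bonds plus a heteroatom lone pair. 10 = 4(2)+2, so the system is aromatic and both rings count as aromatic (indole).
Rings G and H form a fused bicyclic system (with one N–H) with 9 sp² atoms and 10 π electrons from ring double bonds plus a heteroatom lone pair. 10 = 4(2)+2, so the system is aromatic and both rings count as aromatic (indole).
Aromatic: B, C, D, E, F, G, H. Total: 7.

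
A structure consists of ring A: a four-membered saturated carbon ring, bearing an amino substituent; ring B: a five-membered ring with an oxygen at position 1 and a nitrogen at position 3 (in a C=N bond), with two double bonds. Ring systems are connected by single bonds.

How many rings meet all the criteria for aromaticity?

1

Ring A has only sp³ atoms, so it is not fully conjugated — not aromatic (cyclobutane).
Ring B is planar and fully conjugated; 2 ring double bonds (4 π electrons) plus a heteroatom lone pair (2) give 6 π electrons. Since 6 = 4n+2 (n=1), ring B is aromatic (oxazole).
Aromatic: B. Total: 1.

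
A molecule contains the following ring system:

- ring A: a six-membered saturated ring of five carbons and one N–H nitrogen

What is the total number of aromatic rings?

0

Ring A has only sp³ atoms, so it is not fully conjugated — not aromatic (piperidine).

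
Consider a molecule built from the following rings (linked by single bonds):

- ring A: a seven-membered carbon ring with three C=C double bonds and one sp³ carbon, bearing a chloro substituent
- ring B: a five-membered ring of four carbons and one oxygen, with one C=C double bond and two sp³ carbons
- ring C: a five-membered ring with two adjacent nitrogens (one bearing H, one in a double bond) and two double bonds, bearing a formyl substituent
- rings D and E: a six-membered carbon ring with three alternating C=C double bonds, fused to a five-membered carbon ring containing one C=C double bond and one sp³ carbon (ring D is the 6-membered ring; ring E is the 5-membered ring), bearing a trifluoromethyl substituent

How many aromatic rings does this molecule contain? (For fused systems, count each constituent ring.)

2

Ring A has one sp³ carbon, so it is not fully conjugated — not aromatic (cycloheptatriene).
Ring B has two sp³ carbons, so it is not fully conjugated — not aromatic (2,3-dihydrofuran).
Ring C has a continuous p-orbital overlap around the ring; 2 ring double bonds (4 π electrons) plus a heteroatom lone pair (2) give 6 π electrons. Since 6 = 4n+2 (n=1), ring C is aromatic (pyrazole).
Ring D is fully conjugated (every ring atom contributes a p orbital); 3 ring double bonds give 6 π electrons. That satisfies 4n+2 with n=1, so ring D is aromatic (benzene ring).
Ring E has one sp³ carbon, so it is not fully conjugated — not aromatic (cyclopentene ring).
Aromatic: C, D. Total: 2.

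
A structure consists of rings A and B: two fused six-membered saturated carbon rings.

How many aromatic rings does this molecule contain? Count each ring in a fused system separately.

Ring A has only sp³ atoms, so it is not fully conjugated — not aromatic (cyclohexane ring).
Ring B has only sp³ atoms, so it is not fully conjugated — not aromatic (cyclohexane ring).
No ring is aromatic. Total: 0.

0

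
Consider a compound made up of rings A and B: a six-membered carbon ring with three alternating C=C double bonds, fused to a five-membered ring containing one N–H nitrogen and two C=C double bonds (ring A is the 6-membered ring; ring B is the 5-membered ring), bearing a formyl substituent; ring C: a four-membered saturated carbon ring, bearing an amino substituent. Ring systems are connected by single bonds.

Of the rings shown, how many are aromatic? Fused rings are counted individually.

2

Rings A and B form a fused bicyclic system (with one N–H) with 9 sp² atoms and 10 π electrons from ring double bonds plus a heteroatom lone pair. 10 = 4(2)+2, so the system is aromatic and both rings count as aromatic (indole).
Ring C has only sp³ atoms, so it is not fully conjugated — not aromatic (cyclobutane).
Aromatic: A, B. Total: 2.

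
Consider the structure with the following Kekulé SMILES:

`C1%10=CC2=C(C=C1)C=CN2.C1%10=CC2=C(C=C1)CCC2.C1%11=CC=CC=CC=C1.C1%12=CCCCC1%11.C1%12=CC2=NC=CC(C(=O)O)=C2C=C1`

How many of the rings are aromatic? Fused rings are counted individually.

5

The SMILES encodes a six-membered carbon ring with three alternating C=C double bonds, fused to a five-membered ring containing one N–H nitrogen and two C=C double bonds; a six-membered carbon ring with three alternating C=C double bonds, fused to a saturated five-membered carbon ring; an eight-membered carbon ring with four alternating C=C double bonds; a six-membered carbon ring with one C=C double bond; two fused six-membered rings, each with three alternating double bonds; one ring is all carbon and the other has one ring nitrogen.
The fused 6/5-membered bicyclic (with one N–H) is a single π system with 9 sp² atoms and 10 π electrons from ring double bonds plus a heteroatom lone pair. 10 = 4(2)+2, so the system is aromatic and both rings count as aromatic (indole).
The 6-membered ring has a continuous p-orbital overlap around the ring; 3 ring double bonds give 6 π electrons. 6 = 4(1)+2, so it is aromatic (benzene ring).
The 5-membered ring has three sp³ carbons, so it is not fully conjugated — not aromatic (cyclopentane ring).
The 8-membered ring has only sp² ring atoms; a planar conformation would have a fully conjugated π system of 8 electrons. But 8 = 4(2), which is 4n not 4n+2, so it is not aromatic (cyclooctatetraene) — cyclooctatetraene distorts into a non-planar tub to avoid antiaromaticity.
The second 6-membered ring has four sp³ carbons, so it is not fully conjugated — not aromatic (cyclohexene).
The fused 6/6-membered bicyclic (with one nitrogen) is a single π system with 10 sp² atoms and 10 π electrons from ring double bonds. 10 = 4(2)+2, so the system is aromatic and both rings count as aromatic (quinoline).
5 of the 8 rings are aromatic. Total: 5.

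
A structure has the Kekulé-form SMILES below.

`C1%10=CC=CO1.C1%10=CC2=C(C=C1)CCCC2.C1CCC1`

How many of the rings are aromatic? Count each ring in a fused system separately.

2

The SMILES encodes a five-membered ring of four carbons and one oxygen, with two C=C double bonds; a six-membered carbon ring with three alternating C=C double bonds, fused to a saturated six-membered carbon ring; a four-membered saturated carbon ring.
The 5-membered ring with one oxygen has a continuous p-orbital overlap around the ring; 2 ring double bonds (4 π electrons) plus a heteroatom lone pair (2) give 6 π electrons. Since 6 = 4n+2 (n=1), it is aromatic (furan).
The 6-membered ring is planar and fully conjugated; 3 ring double bonds give 6 π electrons. That satisfies 4n+2 with n=1, so it is aromatic (benzene ring).
The second 6-membered ring has four sp³ carbons, so it is not fully conjugated — not aromatic (cyclohexane ring).
The 4-membered ring has only sp³ atoms, so it is not fully conjugated — not aromatic (cyclobutane).
2 of the 4 rings are aromatic. Total: 2.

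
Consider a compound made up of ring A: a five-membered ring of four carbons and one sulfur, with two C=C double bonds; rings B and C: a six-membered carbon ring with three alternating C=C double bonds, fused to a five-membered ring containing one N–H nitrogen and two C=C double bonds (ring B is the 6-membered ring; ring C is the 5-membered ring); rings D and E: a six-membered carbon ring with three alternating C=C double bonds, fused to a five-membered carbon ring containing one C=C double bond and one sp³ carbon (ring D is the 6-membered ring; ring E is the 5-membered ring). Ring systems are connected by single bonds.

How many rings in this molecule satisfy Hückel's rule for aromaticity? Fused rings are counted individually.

Ring A has a continuous p-orbital overlap around the ring; 2 ring double bonds (4 π electrons) plus a heteroatom lone pair (2) give 6 π electrons. 6 = 4(1)+2, so ring A is aromatic (thiophene).
Rings B and C form a fused bicyclic system (with one N–H) with 9 sp² atoms and 10 π electrons from ring double bonds plus a heteroatom lone pair. 10 = 4(2)+2, so the system is aromatic and both rings count as aromatic (indole).
Ring D has a continuous p-orbital overlap around the ring; 3 ring double bonds give 6 π electrons. 6 = 4(1)+2, so ring D is aromatic (benzene ring).
Ring E has one sp³ carbon, so it is not fully conjugated — not aromatic (cyclopentene ring).
Aromatic: A, B, C, D. Total: 4.

4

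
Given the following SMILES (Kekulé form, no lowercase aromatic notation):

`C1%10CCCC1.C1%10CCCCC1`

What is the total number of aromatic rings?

0

The SMILES encodes a five-membered saturated carbon ring; a six-membered saturated carbon ring.
The 5-membered ring has only sp³ atoms, so it is not fully conjugated — not aromatic (cyclopentane).
The 6-membered ring has only sp³ atoms, so it is not fully conjugated — not aromatic (cyclohexane).
None of the rings are aromatic. Total: 0.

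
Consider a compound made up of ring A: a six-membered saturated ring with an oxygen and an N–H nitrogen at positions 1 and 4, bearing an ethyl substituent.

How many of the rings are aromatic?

0

Ring A has only sp³ atoms, so it is not fully conjugated — not aromatic (morpholine).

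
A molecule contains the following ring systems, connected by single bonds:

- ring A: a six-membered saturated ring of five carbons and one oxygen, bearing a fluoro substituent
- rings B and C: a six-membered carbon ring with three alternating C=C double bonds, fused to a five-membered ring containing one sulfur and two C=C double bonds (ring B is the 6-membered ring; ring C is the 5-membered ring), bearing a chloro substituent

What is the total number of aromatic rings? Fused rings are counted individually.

Ring A has only sp³ atoms, so it is not fully conjugated — not aromatic (tetrahydropyran).
Rings B and C form a fused bicyclic system (with one sulfur) with 9 sp² atoms and 10 π electrons from ring double bonds plus a heteroatom lone pair. 10 = 4(2)+2, so the system is aromatic and both rings count as aromatic (benzothiophene).
Aromatic: B, C. Total: 2.

2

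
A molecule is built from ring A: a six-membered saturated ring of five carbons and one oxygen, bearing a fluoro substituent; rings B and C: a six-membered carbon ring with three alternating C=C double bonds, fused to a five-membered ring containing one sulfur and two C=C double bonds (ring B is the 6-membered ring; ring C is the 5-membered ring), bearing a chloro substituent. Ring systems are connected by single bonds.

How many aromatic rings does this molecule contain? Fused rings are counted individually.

2

Ring A has only sp³ atoms, so it is not fully conjugated — not aromatic (tetrahydropyran).
Rings B and C form a fused bicyclic system (with one sulfur) with 9 sp² atoms and 10 π electrons from ring double bonds plus a heteroatom lone pair. 10 = 4(2)+2, so the system is aromatic and both rings count as aromatic (benzothiophene).
Aromatic: B, C. Total: 2.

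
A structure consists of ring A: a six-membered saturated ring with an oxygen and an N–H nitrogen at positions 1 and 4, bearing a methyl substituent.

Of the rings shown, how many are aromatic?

0

Ring A has only sp³ atoms, so it is not fully conjugated — not aromatic (morpholine).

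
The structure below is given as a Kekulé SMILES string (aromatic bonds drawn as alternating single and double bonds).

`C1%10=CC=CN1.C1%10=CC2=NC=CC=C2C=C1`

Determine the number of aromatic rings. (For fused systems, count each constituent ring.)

The SMILES encodes a five-membered ring of four carbons and one nitrogen bearing a hydrogen, with two C=C double bonds; two fused six-membered rings, each with three alternating double bonds; one ring is all carbon and the other has one ring nitrogen.
The 5-membered ring with one N–H is planar and fully conjugated; 2 ring double bonds (4 π electrons) plus a heteroatom lone pair (2) give 6 π electrons. Since 6 = 4n+2 (n=1), it is aromatic (pyrrole).
The fused 6/6-membered bicyclic (with one nitrogen) is a single π system with 10 sp² atoms and 10 π electrons from ring double bonds. 10 = 4(2)+2, so the system is aromatic and both rings count as aromatic (quinoline).
3 of the 3 rings are aromatic. Total: 3.

3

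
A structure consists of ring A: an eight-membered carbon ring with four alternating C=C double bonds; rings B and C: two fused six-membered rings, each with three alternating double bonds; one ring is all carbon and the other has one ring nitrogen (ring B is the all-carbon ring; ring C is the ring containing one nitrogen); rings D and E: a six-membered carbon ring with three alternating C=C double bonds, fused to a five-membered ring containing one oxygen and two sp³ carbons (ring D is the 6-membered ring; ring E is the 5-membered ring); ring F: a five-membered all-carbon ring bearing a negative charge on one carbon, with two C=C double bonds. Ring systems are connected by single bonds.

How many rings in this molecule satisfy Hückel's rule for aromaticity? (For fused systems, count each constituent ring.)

Ring A has only sp² ring atoms; a planar conformation would have a fully conjugated π system of 8 electrons. But 8 = 4(2), which is 4n not 4n+2, so ring A is not aromatic (cyclooctatetraene) — cyclooctatetraene distorts into a non-planar tub to avoid antiaromaticity.
Rings B and C form a fused bicyclic system (with one nitrogen) with 10 sp² atoms and 10 π electrons from ring double bonds. 10 = 4(2)+2, so the system is aromatic and both rings count as aromatic (quinoline).
Ring D has a continuous p-orbital overlap around the ring; 3 ring double bonds give 6 π electrons. 6 = 4(1)+2, so ring D is aromatic (benzene ring).
Ring E has two sp³ carbons, so it is not fully conjugated — not aromatic (oxolane ring).
Ring F is planar and fully conjugated; 2 ring double bonds (4 π electrons) plus the carbanion lone pair (2) give 6 π electrons. Since 6 = 4n+2 (n=1), ring F is aromatic (cyclopentadienyl anion).
Aromatic: B, C, D, F. Total: 4.

4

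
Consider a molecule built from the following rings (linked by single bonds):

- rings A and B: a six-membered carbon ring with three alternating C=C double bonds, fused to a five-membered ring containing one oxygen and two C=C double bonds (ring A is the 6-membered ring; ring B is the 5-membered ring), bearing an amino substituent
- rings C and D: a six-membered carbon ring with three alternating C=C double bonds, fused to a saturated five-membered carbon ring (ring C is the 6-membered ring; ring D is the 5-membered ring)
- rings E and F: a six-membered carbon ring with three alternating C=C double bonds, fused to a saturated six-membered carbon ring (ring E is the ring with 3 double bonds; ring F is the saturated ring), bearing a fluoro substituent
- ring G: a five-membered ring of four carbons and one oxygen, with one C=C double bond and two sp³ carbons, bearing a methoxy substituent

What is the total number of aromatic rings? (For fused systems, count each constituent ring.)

Rings A and B form a fused bicyclic system (with one oxygen) with 9 sp² atoms and 10 π electrons from ring double bonds plus a heteroatom lone pair. 10 = 4(2)+2, so the system is aromatic and both rings count as aromatic (benzofuran).
Ring C is fully conjugated (every ring atom contributes a p orbital); 3 ring double bonds give 6 π electrons. That satisfies 4n+2 with n=1, so ring C is aromatic (benzene ring).
Ring D has three sp³ carbons, so it is not fully conjugated — not aromatic (cyclopentane ring).
Ring E has a continuous p-orbital overlap around the ring; 3 ring double bonds give 6 π electrons. Since 6 = 4n+2 (n=1), ring E is aromatic (benzene ring).
Ring F has four sp³ carbons, so it is not fully conjugated — not aromatic (cyclohexane ring).
Ring G has two sp³ carbons, so it is not fully conjugated — not aromatic (2,3-dihydrofuran).
Aromatic: A, B, C, E. Total: 4.

4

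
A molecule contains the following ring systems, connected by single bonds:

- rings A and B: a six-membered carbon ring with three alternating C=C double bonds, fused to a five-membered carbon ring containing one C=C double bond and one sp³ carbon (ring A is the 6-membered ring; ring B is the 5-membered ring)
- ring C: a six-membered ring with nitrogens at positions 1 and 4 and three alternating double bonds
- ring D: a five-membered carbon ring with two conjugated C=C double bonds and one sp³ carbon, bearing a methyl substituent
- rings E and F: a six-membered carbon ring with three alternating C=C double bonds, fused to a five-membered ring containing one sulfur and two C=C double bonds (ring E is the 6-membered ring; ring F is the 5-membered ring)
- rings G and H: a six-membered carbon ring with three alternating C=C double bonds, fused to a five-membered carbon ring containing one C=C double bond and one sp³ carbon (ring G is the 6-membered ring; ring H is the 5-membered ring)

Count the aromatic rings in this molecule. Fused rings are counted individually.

5

Ring A has a continuous p-orbital overlap around the ring; 3 ring double bonds give 6 π electrons. That satisfies 4n+2 with n=1, so ring A is aromatic (benzene ring).
Ring B has one sp³ carbon, so it is not fully conjugated — not aromatic (cyclopentene ring).
Ring C is planar and fully conjugated; 3 ring double bonds give 6 π electrons. Since 6 = 4n+2 (n=1), ring C is aromatic (pyrazine).
Ring D has one sp³ carbon, so it is not fully conjugated — not aromatic (cyclopentadiene).
Rings E and F form a fused bicyclic system (with one sulfur) with 9 sp² atoms and 10 π electrons from ring double bonds plus a heteroatom lone pair. 10 = 4(2)+2, so the system is aromatic and both rings count as aromatic (benzothiophene).
Ring G is fully conjugated (every ring atom contributes a p orbital); 3 ring double bonds give 6 π electrons. That satisfies 4n+2 with n=1, so ring G is aromatic (benzene ring).
Ring H has one sp³ carbon, so it is not fully conjugated — not aromatic (cyclopentene ring).
Aromatic: A, C, E, F, G. Total: 5.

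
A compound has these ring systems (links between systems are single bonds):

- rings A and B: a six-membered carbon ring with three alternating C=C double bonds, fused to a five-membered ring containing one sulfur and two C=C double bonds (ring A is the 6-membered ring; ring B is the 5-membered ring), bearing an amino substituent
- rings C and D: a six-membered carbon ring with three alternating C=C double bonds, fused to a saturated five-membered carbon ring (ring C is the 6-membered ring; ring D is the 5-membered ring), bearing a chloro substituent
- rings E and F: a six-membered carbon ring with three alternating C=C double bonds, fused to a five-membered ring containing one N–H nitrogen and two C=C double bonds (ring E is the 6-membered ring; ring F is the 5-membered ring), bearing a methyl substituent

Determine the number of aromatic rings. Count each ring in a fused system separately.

5

Rings A and B form a fused bicyclic system (with one sulfur) with 9 sp² atoms and 10 π electrons from ring double bonds plus a heteroatom lone pair. 10 = 4(2)+2, so the system is aromatic and both rings count as aromatic (benzothiophene).
Ring C is fully conjugated (every ring atom contributes a p orbital); 3 ring double bonds give 6 π electrons. 6 = 4(1)+2, so ring C is aromatic (benzene ring).
Ring D has three sp³ carbons, so it is not fully conjugated — not aromatic (cyclopentane ring).
Rings E and F form a fused bicyclic system (with one N–H) with 9 sp² atoms and 10 π electrons from ring double bonds plus a heteroatom lone pair. 10 = 4(2)+2, so the system is aromatic and both rings count as aromatic (indole).
Aromatic: A, B, C, E, F. Total: 5.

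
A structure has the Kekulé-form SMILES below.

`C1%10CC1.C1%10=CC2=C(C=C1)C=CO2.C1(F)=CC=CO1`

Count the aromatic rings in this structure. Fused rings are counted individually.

The SMILES encodes a three-membered saturated carbon ring; a six-membered carbon ring with three alternating C=C double bonds, fused to a five-membered ring containing one oxygen and two C=C double bonds; a five-membered ring of four carbons and one oxygen, with two C=C double bonds.
The 3-membered ring has only sp³ atoms, so it is not fully conjugated — not aromatic (cyclopropane).
The fused 6/5-membered bicyclic (with one oxygen) is a single π system with 9 sp² atoms and 10 π electrons from ring double bonds plus a heteroatom lone pair. 10 = 4(2)+2, so the system is aromatic and both rings count as aromatic (benzofuran).
The 5-membered ring with one oxygen has a continuous p-orbital overlap around the ring; 2 ring double bonds (4 π electrons) plus a heteroatom lone pair (2) give 6 π electrons. That satisfies 4n+2 with n=1, so it is aromatic (furan).
3 of the 4 rings are aromatic. Total: 3.

3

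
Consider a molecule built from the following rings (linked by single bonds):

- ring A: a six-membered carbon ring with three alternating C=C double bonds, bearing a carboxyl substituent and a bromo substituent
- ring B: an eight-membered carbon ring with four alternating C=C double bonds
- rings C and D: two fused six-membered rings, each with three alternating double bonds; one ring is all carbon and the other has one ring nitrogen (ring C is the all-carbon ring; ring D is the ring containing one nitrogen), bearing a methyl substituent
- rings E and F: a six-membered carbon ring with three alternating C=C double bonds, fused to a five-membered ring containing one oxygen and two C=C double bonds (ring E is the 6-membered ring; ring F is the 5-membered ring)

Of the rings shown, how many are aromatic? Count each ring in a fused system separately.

Ring A is fully conjugated (every ring atom contributes a p orbital); 3 ring double bonds give 6 π electrons. 6 = 4(1)+2, so ring A is aromatic (benzene).
Ring B has only sp² ring atoms; a planar conformation would have a fully conjugated π system of 8 electrons. But 8 = 4(2), which is 4n not 4n+2, so ring B is not aromatic (cyclooctatetraene) — cyclooctatetraene distorts into a non-planar tub to avoid antiaromaticity.
Rings C and D form a fused bicyclic system (with one nitrogen) with 10 sp² atoms and 10 π electrons from ring double bonds. 10 = 4(2)+2, so the system is aromatic and both rings count as aromatic (quinoline).
Rings E and F form a fused bicyclic system (with one oxygen) with 9 sp² atoms and 10 π electrons from ring double bonds plus a heteroatom lone pair. 10 = 4(2)+2, so the system is aromatic and both rings count as aromatic (benzofuran).
Aromatic: A, C, D, E, F. Total: 5.

5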